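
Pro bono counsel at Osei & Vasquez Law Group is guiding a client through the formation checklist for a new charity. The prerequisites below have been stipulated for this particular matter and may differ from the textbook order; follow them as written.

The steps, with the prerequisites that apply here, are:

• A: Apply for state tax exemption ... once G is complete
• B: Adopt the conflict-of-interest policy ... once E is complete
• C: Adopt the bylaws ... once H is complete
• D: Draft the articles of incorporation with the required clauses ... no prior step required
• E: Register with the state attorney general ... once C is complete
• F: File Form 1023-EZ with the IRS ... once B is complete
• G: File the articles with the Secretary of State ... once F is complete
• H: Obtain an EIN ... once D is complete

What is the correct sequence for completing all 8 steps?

D, H, C, E, B, F, G, A

D has no prerequisites → D first.
H needed D, now all done → H.
C needed H, now all done → C.
E is the only step now ready → E.
B needed E, now all done → B.
F needed B, now all done → F.
G is the only step now ready → G.
A needed G, now all done → A.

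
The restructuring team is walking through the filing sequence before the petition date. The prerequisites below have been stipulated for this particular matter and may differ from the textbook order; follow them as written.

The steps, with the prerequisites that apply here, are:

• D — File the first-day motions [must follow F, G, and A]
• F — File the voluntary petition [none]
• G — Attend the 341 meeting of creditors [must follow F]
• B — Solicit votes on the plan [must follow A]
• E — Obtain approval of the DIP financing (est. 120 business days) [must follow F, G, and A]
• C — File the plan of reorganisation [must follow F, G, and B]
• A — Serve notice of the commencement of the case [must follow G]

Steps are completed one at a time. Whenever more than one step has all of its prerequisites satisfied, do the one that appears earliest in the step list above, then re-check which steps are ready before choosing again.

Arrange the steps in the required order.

F has no prerequisites → F first.
G is the only step now ready → G.
A needed G, now all done → A.
Now D, B and E have their prerequisites met. D is listed earlier, so D next.
Ready: B and E. B is listed earlier → B.
C now also ready, so the ready set is {E, C}; E is listed earlier → E.
That leaves C as the only ready step → C.

F → G → A → D → B → E → C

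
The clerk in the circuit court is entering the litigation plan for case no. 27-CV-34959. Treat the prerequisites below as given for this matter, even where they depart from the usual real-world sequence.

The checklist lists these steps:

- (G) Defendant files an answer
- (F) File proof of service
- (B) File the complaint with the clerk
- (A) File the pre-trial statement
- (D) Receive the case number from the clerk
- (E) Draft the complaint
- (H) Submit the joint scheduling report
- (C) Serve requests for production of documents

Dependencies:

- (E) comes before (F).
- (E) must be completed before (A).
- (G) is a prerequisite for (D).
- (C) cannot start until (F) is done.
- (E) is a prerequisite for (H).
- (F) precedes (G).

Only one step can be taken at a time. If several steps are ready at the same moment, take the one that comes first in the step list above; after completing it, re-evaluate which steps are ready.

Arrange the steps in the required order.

(B) and (E) have no prerequisites; (B) is listed earlier, so (B) is first.
That leaves (E) as the only ready step → (E).
(F), (A) and (H) are all available; (F) is listed earlier → (F).
Now (G), (A), (H) and (C) have their prerequisites met. (G) is listed earlier, so (G) next.
(D) now also ready, so the ready set is {(A), (D), (H), (C)}; (A) is listed earlier → (A).
Now (D), (H) and (C) have their prerequisites met. (D) is listed earlier, so (D) next.
Ready: (H) and (C). (H) is listed earlier → (H).
(C) is the only step now ready → (C).

(B) (E) (F) (G) (A) (D) (H) (C)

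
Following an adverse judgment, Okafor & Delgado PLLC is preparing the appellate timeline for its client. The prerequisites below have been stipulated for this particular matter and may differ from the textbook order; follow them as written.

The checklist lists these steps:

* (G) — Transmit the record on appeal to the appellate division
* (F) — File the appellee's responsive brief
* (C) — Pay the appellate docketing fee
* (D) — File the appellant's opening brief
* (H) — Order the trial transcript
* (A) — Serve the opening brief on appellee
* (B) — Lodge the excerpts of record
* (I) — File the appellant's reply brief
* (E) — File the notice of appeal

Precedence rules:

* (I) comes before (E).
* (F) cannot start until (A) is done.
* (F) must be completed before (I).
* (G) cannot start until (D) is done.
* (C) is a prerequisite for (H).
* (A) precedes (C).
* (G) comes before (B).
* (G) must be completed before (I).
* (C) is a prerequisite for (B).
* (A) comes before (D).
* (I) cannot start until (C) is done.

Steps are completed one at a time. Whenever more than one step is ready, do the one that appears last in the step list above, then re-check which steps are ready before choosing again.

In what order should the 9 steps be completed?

(A) is the only step with nothing outstanding, so it goes first.
Ready: (D), (C) and (F). (D) is listed later → (D).
(G) now also ready, so the ready set is {(C), (F), (G)}; (C) is listed later → (C).
Now (H), (F) and (G) have their prerequisites met. (H) is listed later, so (H) next.
Now (F) and (G) have their prerequisites met. (F) is listed later, so (F) next.
That leaves (G) as the only ready step → (G).
Ready: (I) and (B). (I) is listed later → (I).
(E) now also ready, so the ready set is {(E), (B)}; (E) is listed later → (E).
(B) needed (C) and (G), now all done → (B).

(A), (D), (C), (H), (F), (G), (I), (E), (B)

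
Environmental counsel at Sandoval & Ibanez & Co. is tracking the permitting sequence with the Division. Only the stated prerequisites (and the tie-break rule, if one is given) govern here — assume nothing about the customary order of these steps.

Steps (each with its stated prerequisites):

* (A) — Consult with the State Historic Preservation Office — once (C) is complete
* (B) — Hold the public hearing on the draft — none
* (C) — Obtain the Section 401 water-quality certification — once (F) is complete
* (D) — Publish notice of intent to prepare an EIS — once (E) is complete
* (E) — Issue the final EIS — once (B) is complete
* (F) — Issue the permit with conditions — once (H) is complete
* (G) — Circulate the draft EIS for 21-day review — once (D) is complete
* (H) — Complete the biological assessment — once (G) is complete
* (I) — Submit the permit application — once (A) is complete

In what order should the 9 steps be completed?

(B) has no prerequisites → (B) first.
(E) needed (B), now all done → (E).
(D) is the only step now ready → (D).
Next only (G) has its prerequisites met → (G).
(H) needed (G), now all done → (H).
(F) is the only step now ready → (F).
That leaves (C) as the only ready step → (C).
(A) needed (C), now all done → (A).
Next only (I) has its prerequisites met → (I).

(B) → (E) → (D) → (G) → (H) → (F) → (C) → (A) → (I)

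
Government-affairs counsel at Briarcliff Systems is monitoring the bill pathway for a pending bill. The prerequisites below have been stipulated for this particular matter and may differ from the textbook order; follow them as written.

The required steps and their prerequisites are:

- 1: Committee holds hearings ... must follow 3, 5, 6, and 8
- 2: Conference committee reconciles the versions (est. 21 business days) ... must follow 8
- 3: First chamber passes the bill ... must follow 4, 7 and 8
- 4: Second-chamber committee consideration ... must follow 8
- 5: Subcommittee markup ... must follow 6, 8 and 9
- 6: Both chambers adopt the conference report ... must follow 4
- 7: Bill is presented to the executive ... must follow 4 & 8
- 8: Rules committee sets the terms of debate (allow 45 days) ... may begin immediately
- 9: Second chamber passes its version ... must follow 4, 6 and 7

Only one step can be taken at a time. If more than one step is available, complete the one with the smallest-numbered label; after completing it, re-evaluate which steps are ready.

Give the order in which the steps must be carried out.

8, 2, 4, 6, 7, 3, 9, 5, 1

8 is the only step with nothing outstanding, so it goes first.
Now 2 and 4 have their prerequisites met. 2 has the earlier label, so 2 next.
4 needed 8, now all done → 4.
6 and 7 are both available; 6 has the earlier label → 6.
7 is the only step now ready → 7.
Ready: 3 and 9. 3 has the earlier label → 3.
Next only 9 has its prerequisites met → 9.
5 needed 6, 8 and 9, now all done → 5.
1 needed 3, 5, 6 and 8, now all done → 1.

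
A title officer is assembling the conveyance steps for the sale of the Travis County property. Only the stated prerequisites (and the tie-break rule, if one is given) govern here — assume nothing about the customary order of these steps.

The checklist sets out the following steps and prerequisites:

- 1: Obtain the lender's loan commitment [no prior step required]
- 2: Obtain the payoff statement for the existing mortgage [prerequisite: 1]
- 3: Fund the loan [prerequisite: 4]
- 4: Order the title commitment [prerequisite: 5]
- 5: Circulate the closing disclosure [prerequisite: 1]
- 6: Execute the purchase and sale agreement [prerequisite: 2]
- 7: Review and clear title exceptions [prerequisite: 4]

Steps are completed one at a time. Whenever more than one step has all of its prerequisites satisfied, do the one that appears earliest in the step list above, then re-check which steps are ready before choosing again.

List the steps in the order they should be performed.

1 → 2 → 5 → 4 → 3 → 6 → 7

Only 1 has no prerequisites, so it is first.
2 and 5 are both available; 2 is listed earlier → 2.
5 and 6 are both available; 5 is listed earlier → 5.
4 now also ready, so the ready set is {4, 6}; 4 is listed earlier → 4.
Now 3, 6 and 7 have their prerequisites met. 3 is listed earlier, so 3 next.
6 and 7 are both available; 6 is listed earlier → 6.
That leaves 7 as the only ready step → 7.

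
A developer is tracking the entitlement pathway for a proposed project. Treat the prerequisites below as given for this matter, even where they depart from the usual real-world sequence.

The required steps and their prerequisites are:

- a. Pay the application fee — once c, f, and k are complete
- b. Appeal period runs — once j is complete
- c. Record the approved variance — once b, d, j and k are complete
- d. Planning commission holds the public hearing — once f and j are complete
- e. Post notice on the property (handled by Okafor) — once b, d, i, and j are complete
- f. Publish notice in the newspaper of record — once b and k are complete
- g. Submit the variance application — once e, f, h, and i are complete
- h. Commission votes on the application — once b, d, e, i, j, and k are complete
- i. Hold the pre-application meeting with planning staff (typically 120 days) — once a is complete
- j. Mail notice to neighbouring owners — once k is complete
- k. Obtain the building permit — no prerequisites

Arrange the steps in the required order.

k → j → b → f → d → c → a → i → e → h → g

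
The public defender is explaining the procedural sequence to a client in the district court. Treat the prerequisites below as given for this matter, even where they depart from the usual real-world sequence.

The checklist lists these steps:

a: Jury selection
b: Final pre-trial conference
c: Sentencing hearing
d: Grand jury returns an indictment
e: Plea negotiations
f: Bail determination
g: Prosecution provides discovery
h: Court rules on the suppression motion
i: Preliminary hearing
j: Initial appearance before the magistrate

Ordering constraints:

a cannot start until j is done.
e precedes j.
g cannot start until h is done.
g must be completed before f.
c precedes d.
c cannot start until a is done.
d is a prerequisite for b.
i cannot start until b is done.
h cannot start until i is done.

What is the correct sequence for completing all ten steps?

e has no prerequisites → e first.
j needed e, now all done → j.
Next only a has its prerequisites met → a.
c is the only step now ready → c.
That leaves d as the only ready step → d.
b is the only step now ready → b.
i needed b, now all done → i.
h needed i, now all done → h.
g needed h, now all done → g.
f is the only step now ready → f.

e → j → a → c → d → b → i → h → g → f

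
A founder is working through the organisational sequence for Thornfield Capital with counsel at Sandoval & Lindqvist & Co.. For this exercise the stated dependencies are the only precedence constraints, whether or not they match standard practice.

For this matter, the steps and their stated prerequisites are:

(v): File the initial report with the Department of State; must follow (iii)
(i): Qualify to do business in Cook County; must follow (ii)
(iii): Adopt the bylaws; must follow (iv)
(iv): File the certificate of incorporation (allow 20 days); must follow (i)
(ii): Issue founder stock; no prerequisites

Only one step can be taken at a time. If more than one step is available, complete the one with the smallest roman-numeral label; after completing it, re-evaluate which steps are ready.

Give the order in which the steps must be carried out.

Only (ii) has no prerequisites, so it is first.
(i) needed (ii), now all done → (i).
Next only (iv) has its prerequisites met → (iv).
That leaves (iii) as the only ready step → (iii).
(v) needed (iii), now all done → (v).

(ii) (i) (iv) (iii) (v)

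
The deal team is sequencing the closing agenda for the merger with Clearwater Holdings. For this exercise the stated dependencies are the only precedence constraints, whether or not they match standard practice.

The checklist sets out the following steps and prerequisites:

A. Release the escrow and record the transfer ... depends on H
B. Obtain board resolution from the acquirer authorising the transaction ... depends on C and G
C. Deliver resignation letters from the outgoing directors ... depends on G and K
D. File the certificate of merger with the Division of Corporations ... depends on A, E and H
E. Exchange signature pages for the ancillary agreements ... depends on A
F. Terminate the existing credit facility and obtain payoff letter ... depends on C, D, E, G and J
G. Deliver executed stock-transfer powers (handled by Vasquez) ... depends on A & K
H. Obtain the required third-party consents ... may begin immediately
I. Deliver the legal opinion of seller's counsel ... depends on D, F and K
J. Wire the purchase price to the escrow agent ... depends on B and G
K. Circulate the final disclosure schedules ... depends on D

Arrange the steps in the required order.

H → A → E → D → K → G → C → B → J → F → I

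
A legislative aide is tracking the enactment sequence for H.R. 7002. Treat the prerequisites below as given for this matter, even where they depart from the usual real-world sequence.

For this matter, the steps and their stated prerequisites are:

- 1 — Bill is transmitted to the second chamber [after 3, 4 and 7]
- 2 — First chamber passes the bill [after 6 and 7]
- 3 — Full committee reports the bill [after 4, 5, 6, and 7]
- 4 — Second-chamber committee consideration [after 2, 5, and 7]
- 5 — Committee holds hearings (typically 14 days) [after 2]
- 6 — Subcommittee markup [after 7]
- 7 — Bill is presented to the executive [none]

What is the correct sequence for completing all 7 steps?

7, 6, 2, 5, 4, 3, 1

7 is the only step with nothing outstanding, so it goes first.
6 needed 7, now all done → 6.
That leaves 2 as the only ready step → 2.
5 is the only step now ready → 5.
That leaves 4 as the only ready step → 4.
That leaves 3 as the only ready step → 3.
1 needed 3, 4 and 7, now all done → 1.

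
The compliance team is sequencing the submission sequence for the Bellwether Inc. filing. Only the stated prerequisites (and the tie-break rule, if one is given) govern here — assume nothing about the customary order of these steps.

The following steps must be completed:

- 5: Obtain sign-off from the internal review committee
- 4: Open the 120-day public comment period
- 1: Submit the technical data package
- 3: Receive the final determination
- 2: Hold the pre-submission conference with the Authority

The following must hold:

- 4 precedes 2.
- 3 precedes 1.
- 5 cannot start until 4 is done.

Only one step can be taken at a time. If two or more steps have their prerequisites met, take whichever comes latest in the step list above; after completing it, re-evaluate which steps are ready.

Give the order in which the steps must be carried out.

3 → 1 → 4 → 2 → 5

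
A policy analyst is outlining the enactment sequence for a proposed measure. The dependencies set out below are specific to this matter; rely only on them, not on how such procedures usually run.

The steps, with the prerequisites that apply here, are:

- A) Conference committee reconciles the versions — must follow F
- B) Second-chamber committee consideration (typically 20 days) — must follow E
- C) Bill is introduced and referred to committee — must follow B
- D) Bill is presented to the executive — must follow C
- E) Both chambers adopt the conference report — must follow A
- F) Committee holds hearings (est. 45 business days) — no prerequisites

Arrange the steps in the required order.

Only F has no prerequisites, so it is first.
A is the only step now ready → A.
That leaves E as the only ready step → E.
B needed E, now all done → B.
Next only C has its prerequisites met → C.
D needed C, now all done → D.

F A E B C D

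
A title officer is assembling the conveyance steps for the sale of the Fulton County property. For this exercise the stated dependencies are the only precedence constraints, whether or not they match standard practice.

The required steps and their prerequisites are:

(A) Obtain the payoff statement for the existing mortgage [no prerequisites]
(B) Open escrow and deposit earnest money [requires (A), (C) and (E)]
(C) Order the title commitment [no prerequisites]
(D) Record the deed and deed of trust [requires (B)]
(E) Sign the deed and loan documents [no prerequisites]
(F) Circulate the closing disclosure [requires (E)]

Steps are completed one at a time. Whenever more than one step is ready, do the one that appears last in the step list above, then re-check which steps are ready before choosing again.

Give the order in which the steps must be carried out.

Nothing is required for (E), (C) and (A). (E) is listed later → (E) first.
Now (F), (C) and (A) have their prerequisites met. (F) is listed later, so (F) next.
Now (C) and (A) have their prerequisites met. (C) is listed later, so (C) next.
(A) is the only step now ready → (A).
Next only (B) has its prerequisites met → (B).
(D) needed (B), now all done → (D).

(E), (F), (C), (A), (B), (D)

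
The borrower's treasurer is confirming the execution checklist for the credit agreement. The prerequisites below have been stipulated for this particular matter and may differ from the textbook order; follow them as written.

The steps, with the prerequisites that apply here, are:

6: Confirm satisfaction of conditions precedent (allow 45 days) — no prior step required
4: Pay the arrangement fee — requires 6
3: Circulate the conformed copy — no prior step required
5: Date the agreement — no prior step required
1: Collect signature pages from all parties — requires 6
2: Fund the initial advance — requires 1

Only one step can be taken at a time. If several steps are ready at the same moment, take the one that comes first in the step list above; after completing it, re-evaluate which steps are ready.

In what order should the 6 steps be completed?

6, 3 and 5 have no prerequisites; 6 is listed earlier, so 6 is first.
Now 4, 3, 5 and 1 have their prerequisites met. 4 is listed earlier, so 4 next.
Ready: 3, 5 and 1. 3 is listed earlier → 3.
Now 5 and 1 have their prerequisites met. 5 is listed earlier, so 5 next.
1 is the only step now ready → 1.
2 needed 1, now all done → 2.

6 4 3 5 1 2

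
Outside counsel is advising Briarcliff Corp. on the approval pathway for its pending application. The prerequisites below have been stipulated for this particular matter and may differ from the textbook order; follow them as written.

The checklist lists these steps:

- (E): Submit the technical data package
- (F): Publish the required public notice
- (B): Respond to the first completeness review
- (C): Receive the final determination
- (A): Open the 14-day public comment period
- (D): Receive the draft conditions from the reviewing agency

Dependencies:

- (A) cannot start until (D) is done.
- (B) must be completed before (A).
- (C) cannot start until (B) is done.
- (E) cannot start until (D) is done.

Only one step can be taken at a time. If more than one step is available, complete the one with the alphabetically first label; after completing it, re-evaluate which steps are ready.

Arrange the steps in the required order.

(B) (C) (D) (A) (E) (F)

Nothing is required for (B), (D) and (F). (B) has the earlier label → (B) first.
(C) now also ready, so the ready set is {(C), (D), (F)}; (C) has the earlier label → (C).
Now (D) and (F) have their prerequisites met. (D) has the earlier label, so (D) next.
Now (A), (E) and (F) have their prerequisites met. (A) has the earlier label, so (A) next.
Now (E) and (F) have their prerequisites met. (E) has the earlier label, so (E) next.
That leaves (F) as the only ready step → (F).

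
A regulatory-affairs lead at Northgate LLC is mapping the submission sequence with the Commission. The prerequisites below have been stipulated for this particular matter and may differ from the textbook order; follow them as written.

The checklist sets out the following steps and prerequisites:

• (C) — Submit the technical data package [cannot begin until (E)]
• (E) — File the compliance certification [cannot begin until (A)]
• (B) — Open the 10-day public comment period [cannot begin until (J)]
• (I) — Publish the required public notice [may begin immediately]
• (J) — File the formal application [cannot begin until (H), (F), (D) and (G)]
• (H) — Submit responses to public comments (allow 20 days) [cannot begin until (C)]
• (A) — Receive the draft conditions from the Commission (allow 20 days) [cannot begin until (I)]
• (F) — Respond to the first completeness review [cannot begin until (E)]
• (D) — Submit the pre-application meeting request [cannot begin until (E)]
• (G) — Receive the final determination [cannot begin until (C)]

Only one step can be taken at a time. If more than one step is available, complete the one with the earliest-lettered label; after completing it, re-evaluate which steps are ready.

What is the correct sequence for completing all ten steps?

(I) has no prerequisites → (I) first.
(A) is the only step now ready → (A).
Next only (E) has its prerequisites met → (E).
Now (C), (D) and (F) have their prerequisites met. (C) has the earlier label, so (C) next.
Ready: (D), (F), (G) and (H). (D) has the earlier label → (D).
(F), (G) and (H) are all available; (F) has the earlier label → (F).
(G) and (H) are both available; (G) has the earlier label → (G).
(H) is the only step now ready → (H).
(J) needed (D), (F), (G) and (H), now all done → (J).
(B) needed (J), now all done → (B).

(I), (A), (E), (C), (D), (F), (G), (H), (J), (B)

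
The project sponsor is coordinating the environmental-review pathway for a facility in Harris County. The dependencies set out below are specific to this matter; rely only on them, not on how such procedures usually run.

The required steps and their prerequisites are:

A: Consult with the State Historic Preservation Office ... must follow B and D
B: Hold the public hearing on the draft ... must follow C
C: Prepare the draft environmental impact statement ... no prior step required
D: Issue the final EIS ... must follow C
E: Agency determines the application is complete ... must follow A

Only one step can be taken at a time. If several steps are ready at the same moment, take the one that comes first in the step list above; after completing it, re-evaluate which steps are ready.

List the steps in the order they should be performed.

C → B → D → A → E

C has no prerequisites → C first.
Ready: B and D. B is listed earlier → B.
Next only D has its prerequisites met → D.
Next only A has its prerequisites met → A.
E needed A, now all done → E.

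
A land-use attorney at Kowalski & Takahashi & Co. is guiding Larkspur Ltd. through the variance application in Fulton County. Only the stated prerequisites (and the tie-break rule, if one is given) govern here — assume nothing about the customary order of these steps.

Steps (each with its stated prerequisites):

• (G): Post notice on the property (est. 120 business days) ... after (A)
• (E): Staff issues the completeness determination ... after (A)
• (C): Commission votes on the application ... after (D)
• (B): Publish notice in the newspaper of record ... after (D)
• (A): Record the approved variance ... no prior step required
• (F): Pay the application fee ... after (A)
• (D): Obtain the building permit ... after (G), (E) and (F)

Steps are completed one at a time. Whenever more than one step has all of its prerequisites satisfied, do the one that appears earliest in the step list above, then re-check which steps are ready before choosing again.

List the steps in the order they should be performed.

(A) has no prerequisites → (A) first.
Now (G), (E) and (F) have their prerequisites met. (G) is listed earlier, so (G) next.
(E) and (F) are both available; (E) is listed earlier → (E).
Next only (F) has its prerequisites met → (F).
That leaves (D) as the only ready step → (D).
(C) and (B) are both available; (C) is listed earlier → (C).
(B) is the only step now ready → (B).

(A), (G), (E), (F), (D), (C), (B)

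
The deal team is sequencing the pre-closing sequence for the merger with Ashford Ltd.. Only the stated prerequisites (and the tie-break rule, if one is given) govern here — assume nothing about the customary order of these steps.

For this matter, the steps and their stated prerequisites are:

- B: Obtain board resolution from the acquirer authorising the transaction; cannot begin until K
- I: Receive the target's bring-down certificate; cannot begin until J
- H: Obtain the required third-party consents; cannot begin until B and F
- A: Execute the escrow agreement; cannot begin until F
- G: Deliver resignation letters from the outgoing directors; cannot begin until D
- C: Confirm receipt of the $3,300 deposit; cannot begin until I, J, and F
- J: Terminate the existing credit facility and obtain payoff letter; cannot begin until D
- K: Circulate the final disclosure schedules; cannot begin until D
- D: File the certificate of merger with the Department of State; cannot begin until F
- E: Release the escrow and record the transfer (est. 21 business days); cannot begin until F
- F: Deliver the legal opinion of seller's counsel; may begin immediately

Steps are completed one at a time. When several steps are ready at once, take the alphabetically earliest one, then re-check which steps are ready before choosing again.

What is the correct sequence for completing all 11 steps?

Only F has no prerequisites, so it is first.
A, D and E are all available; A has the earlier label → A.
Ready: D and E. D has the earlier label → D.
G, J and K now also ready, so the ready set is {E, G, J, K}; E has the earlier label → E.
G, J and K are all available; G has the earlier label → G.
J and K are both available; J has the earlier label → J.
Now I and K have their prerequisites met. I has the earlier label, so I next.
C and K are both available; C has the earlier label → C.
K needed D, now all done → K.
Next only B has its prerequisites met → B.
H needed B and F, now all done → H.

F A D E G J I C K B H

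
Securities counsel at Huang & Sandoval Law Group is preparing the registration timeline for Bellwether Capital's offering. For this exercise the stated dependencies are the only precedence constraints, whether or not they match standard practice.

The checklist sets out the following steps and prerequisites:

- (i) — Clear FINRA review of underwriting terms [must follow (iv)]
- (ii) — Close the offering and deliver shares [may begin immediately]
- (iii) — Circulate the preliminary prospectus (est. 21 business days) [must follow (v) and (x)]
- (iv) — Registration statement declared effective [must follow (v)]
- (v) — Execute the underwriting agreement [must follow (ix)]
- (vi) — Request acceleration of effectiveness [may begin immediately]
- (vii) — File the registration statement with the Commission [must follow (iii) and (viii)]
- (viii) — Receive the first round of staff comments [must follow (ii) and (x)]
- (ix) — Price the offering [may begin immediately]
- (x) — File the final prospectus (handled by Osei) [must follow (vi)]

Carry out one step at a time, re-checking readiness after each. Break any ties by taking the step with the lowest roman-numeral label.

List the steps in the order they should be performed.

(ii), (vi), (ix), (v), (iv), (i), (x), (iii), (viii), (vii)

(ii), (vi) and (ix) have no prerequisites; (ii) has the earlier label, so (ii) is first.
Now (vi) and (ix) have their prerequisites met. (vi) has the earlier label, so (vi) next.
(x) now also ready, so the ready set is {(ix), (x)}; (ix) has the earlier label → (ix).
Now (v) and (x) have their prerequisites met. (v) has the earlier label, so (v) next.
Ready: (iv) and (x). (iv) has the earlier label → (iv).
(i) now also ready, so the ready set is {(i), (x)}; (i) has the earlier label → (i).
Next only (x) has its prerequisites met → (x).
(iii) and (viii) are both available; (iii) has the earlier label → (iii).
(viii) needed (ii) and (x), now all done → (viii).
(vii) is the only step now ready → (vii).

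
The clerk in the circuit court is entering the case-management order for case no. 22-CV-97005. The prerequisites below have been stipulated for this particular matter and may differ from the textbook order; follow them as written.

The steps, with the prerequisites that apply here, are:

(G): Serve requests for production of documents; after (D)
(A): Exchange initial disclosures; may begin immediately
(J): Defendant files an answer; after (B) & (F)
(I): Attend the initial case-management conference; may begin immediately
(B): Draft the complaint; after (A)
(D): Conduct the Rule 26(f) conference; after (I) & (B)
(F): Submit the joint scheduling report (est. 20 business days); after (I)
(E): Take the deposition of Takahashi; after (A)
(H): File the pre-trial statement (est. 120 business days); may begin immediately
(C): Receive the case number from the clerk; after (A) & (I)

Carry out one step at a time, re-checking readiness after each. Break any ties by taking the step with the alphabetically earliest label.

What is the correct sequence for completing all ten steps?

Nothing is required for (A), (H) and (I). (A) has the earlier label → (A) first.
(B) and (E) now also ready, so the ready set is {(B), (E), (H), (I)}; (B) has the earlier label → (B).
(E), (H) and (I) are all available; (E) has the earlier label → (E).
Ready: (H) and (I). (H) has the earlier label → (H).
Next only (I) has its prerequisites met → (I).
(C), (D) and (F) are all available; (C) has the earlier label → (C).
Now (D) and (F) have their prerequisites met. (D) has the earlier label, so (D) next.
(G) now also ready, so the ready set is {(F), (G)}; (F) has the earlier label → (F).
(J) now also ready, so the ready set is {(G), (J)}; (G) has the earlier label → (G).
(J) needed (B) and (F), now all done → (J).

(A) (B) (E) (H) (I) (C) (D) (F) (G) (J)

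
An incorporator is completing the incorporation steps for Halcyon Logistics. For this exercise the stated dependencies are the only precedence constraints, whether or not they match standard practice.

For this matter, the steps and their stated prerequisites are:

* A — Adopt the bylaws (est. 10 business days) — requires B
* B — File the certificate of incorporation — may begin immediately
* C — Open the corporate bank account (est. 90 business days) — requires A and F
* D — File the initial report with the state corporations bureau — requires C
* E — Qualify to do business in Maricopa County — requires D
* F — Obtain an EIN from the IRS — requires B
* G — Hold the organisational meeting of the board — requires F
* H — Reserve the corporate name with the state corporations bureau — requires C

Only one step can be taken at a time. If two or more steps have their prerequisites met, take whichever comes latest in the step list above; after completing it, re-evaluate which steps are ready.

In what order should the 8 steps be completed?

Only B has no prerequisites, so it is first.
F and A are both available; F is listed later → F.
Ready: G and A. G is listed later → G.
Next only A has its prerequisites met → A.
C needed F and A, now all done → C.
H and D are both available; H is listed later → H.
D needed C, now all done → D.
E needed D, now all done → E.

B, F, G, A, C, H, D, E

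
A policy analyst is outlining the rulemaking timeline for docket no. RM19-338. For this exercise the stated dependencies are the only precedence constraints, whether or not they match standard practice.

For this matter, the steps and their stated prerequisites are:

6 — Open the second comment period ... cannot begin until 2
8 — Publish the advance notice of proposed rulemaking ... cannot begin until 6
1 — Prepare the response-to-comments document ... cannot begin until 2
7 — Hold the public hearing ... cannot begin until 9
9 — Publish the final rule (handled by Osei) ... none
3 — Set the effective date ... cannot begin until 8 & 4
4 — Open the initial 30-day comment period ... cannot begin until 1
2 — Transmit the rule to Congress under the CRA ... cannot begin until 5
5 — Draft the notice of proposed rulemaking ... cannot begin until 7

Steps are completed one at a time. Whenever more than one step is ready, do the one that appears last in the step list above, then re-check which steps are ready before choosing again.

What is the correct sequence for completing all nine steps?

9 is the only step with nothing outstanding, so it goes first.
7 needed 9, now all done → 7.
5 needed 7, now all done → 5.
2 needed 5, now all done → 2.
1 and 6 are both available; 1 is listed later → 1.
4 now also ready, so the ready set is {4, 6}; 4 is listed later → 4.
6 needed 2, now all done → 6.
8 needed 6, now all done → 8.
3 is the only step now ready → 3.

9, 7, 5, 2, 1, 4, 6, 8, 3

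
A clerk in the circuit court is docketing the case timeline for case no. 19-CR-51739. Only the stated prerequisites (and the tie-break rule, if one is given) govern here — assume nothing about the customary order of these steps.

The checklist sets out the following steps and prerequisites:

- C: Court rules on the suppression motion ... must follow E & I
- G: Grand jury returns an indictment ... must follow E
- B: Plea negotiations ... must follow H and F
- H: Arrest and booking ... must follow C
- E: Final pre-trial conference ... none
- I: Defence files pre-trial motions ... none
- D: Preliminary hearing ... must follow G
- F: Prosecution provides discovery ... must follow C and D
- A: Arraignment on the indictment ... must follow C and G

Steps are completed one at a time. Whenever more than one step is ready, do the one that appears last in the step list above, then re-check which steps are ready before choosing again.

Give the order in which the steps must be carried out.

I and E have no prerequisites; I is listed later, so I is first.
E is the only step now ready → E.
Now G and C have their prerequisites met. G is listed later, so G next.
D and C are both available; D is listed later → D.
C needed I and E, now all done → C.
Ready: A, F and H. A is listed later → A.
F and H are both available; F is listed later → F.
H needed C, now all done → H.
Next only B has its prerequisites met → B.

I, E, G, D, C, A, F, H, B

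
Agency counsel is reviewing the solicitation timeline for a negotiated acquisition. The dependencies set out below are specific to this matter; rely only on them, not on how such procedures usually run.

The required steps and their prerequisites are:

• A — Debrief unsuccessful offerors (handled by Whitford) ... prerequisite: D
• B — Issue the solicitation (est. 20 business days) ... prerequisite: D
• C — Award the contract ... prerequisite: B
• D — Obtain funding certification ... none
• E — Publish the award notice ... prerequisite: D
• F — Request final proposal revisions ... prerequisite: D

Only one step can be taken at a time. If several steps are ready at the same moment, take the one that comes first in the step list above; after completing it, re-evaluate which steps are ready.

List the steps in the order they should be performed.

D is the only step with nothing outstanding, so it goes first.
A, B, E and F are all available; A is listed earlier → A.
Now B, E and F have their prerequisites met. B is listed earlier, so B next.
Ready: C, E and F. C is listed earlier → C.
E and F are both available; E is listed earlier → E.
F needed D, now all done → F.

D → A → B → C → E → F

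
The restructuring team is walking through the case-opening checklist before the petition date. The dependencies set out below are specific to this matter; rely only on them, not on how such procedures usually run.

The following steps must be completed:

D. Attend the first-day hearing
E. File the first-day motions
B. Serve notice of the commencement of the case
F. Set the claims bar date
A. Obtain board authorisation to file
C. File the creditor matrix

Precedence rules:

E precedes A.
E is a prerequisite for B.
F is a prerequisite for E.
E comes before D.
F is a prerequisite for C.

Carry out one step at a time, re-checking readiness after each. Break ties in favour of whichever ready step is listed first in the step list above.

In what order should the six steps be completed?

F → E → D → B → A → C

Only F has no prerequisites, so it is first.
E and C are both available; E is listed earlier → E.
D, B and A now also ready, so the ready set is {D, B, A, C}; D is listed earlier → D.
Ready: B, A and C. B is listed earlier → B.
A and C are both available; A is listed earlier → A.
C is the only step now ready → C.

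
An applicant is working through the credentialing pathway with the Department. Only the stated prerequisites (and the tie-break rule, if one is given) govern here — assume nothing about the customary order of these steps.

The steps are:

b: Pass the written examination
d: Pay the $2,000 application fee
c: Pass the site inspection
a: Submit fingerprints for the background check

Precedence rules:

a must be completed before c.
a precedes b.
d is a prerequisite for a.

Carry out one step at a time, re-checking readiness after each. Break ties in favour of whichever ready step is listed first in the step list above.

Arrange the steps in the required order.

d has no prerequisites → d first.
a needed d, now all done → a.
Ready: b and c. b is listed earlier → b.
c needed a, now all done → c.

d → a → b → c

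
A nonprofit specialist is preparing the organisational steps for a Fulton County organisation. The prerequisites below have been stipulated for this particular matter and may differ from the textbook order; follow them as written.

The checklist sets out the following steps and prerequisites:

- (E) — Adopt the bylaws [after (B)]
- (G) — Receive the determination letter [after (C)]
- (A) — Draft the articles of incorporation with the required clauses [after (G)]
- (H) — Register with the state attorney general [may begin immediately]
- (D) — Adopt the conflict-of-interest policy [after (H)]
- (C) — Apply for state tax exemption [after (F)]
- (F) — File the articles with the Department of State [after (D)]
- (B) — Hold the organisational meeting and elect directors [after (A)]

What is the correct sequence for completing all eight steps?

(H) has no prerequisites → (H) first.
(D) needed (H), now all done → (D).
(F) needed (D), now all done → (F).
(C) needed (F), now all done → (C).
(G) needed (C), now all done → (G).
Next only (A) has its prerequisites met → (A).
Next only (B) has its prerequisites met → (B).
(E) needed (B), now all done → (E).

(H), (D), (F), (C), (G), (A), (B), (E)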